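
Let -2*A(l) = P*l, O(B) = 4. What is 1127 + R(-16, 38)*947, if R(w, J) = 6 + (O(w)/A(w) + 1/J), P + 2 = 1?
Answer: 120848/19 ≈ 6360.4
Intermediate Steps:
P = -1 (P = -2 + 1 = -1)
A(l) = l/2 (A(l) = -(-1)*l/2 = l/2)
R(w, J) = 6 + 1/J + 8/w (R(w, J) = 6 + (4/((w/2)) + 1/J) = 6 + (4*(2/w) + 1/J) = 6 + (8/w + 1/J) = 6 + (1/J + 8/w) = 6 + 1/J + 8/w)
1127 + R(-16, 38)*947 = 1127 + (6 + 1/38 + 8/(-16))*947 = 1127 + (6 + 1/38 + 8*(-1/16))*947 = 1127 + (6 + 1/38 - ½)*947 = 1127 + (105/19)*947 = 1127 + 99435/19 = 120848/19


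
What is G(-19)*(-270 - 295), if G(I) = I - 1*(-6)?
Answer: 7345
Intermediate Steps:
G(I) = 6 + I (G(I) = I + 6 = 6 + I)
G(-19)*(-270 - 295) = (6 - 19)*(-270 - 295) = -13*(-565) = 7345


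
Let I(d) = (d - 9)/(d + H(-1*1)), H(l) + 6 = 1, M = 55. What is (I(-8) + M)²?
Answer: 535824/169 ≈ 3170.6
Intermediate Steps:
H(l) = -5 (H(l) = -6 + 1 = -5)
I(d) = (-9 + d)/(-5 + d) (I(d) = (d - 9)/(d - 5) = (-9 + d)/(-5 + d))
(I(-8) + M)² = ((-9 - 8)/(-5 - 8) + 55)² = (-17/(-13) + 55)² = (-1/13*(-17) + 55)² = (17/13 + 55)² = (732/13)² = 535824/169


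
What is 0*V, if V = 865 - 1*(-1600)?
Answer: 0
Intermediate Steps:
V = 2465 (V = 865 + 1600 = 2465)
0*V = 0*2465 = 0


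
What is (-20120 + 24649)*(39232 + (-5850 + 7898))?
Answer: 186957120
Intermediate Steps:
(-20120 + 24649)*(39232 + (-5850 + 7898)) = 4529*(39232 + 2048) = 4529*41280 = 186957120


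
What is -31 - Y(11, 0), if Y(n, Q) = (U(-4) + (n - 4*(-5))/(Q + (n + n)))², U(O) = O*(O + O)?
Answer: -555229/484 ≈ -1147.2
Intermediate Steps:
U(O) = 2*O² (U(O) = O*(2*O) = 2*O²)
Y(n, Q) = (32 + (20 + n)/(Q + 2*n))² (Y(n, Q) = (2*(-4)² + (n - 4*(-5))/(Q + (n + n)))² = (2*16 + (n + 20)/(Q + 2*n))² = (32 + (20 + n)/(Q + 2*n))²)
-31 - Y(11, 0) = -31 - (20 + 32*0 + 65*11)²/(0 + 2*11)² = -31 - (20 + 0 + 715)²/(0 + 22)² = -31 - 735²/22² = -31 - 540225/484 = -555229/484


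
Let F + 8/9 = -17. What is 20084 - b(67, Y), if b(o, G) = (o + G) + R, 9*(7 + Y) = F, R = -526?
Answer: 1664711/81 ≈ 20552.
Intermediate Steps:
F = -161/9 (F = -8/9 - 17 = -161/9 ≈ -17.889)
Y = -728/81 (Y = -7 + (1/9)*(-161/9) = -7 - 161/81 = -728/81 ≈ -8.9877)
b(o, G) = -526 + G + o (b(o, G) = (o + G) - 526 = (G + o) - 526 = -526 + G + o)
20084 - b(67, Y) = 20084 - (-526 - 728/81 + 67) = 20084 - 1*(-37907/81) = 20084 + 37907/81 = 1664711/81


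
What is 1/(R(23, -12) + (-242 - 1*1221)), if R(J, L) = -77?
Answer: -1/1540 ≈ -0.00064935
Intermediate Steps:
1/(R(23, -12) + (-242 - 1*1221)) = 1/(-77 + (-242 - 1*1221)) = 1/(-77 + (-242 - 1221)) = 1/(-77 - 1463) = 1/(-1540) = -1/1540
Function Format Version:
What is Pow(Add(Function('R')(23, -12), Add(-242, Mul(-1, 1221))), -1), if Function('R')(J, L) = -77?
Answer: Rational(-1, 1540) ≈ -0.00064935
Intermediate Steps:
Pow(Add(Function('R')(23, -12), Add(-242, Mul(-1, 1221))), -1) = Pow(Add(-77, Add(-242, Mul(-1, 1221))), -1) = Pow(Add(-77, Add(-242, -1221)), -1) = Pow(Add(-77, -1463), -1) = Pow(-1540, -1) = Rational(-1, 1540)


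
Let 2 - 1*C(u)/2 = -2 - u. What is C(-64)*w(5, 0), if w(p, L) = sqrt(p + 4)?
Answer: -360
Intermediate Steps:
w(p, L) = sqrt(4 + p)
C(u) = 8 + 2*u (C(u) = 4 - 2*(-2 - u) = 4 + (4 + 2*u) = 8 + 2*u)
C(-64)*w(5, 0) = (8 + 2*(-64))*sqrt(4 + 5) = (8 - 128)*sqrt(9) = -120*3 = -360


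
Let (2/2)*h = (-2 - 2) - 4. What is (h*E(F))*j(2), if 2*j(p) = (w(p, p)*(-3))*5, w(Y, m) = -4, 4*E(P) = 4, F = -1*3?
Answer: -240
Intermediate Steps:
F = -3
E(P) = 1 (E(P) = (1/4)*4 = 1)
j(p) = 30 (j(p) = (-4*(-3)*5)/2 = (12*5)/2 = (1/2)*60 = 30)
h = -8 (h = (-2 - 2) - 4 = -4 - 4 = -8)
(h*E(F))*j(2) = -8*1*30 = -8*30 = -240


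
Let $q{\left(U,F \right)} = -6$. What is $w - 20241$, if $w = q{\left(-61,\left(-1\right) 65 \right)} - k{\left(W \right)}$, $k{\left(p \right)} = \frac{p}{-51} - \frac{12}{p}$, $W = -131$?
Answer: $- \frac{135287980}{6681} \approx -20250.0$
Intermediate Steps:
$k{\left(p \right)} = - \frac{12}{p} - \frac{p}{51}$ ($k{\left(p \right)} = p \left(- \frac{1}{51}\right) - \frac{12}{p} = - \frac{p}{51} - \frac{12}{p} = - \frac{12}{p} - \frac{p}{51}$)
$w = - \frac{57859}{6681}$ ($w = -6 - \left(- \frac{12}{-131} - - \frac{131}{51}\right) = -6 - \left(\left(-12\right) \left(- \frac{1}{131}\right) + \frac{131}{51}\right) = -6 - \left(\frac{12}{131} + \frac{131}{51}\right) = -6 - \frac{17773}{6681} = - \frac{57859}{6681} \approx -8.6602$)
$w - 20241 = - \frac{57859}{6681} - 20241 = - \frac{135287980}{6681}$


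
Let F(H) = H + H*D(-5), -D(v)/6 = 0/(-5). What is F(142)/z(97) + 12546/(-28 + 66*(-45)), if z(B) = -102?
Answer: -426352/76449 ≈ -5.5770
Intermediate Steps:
D(v) = 0 (D(v) = -0/(-5) = -0*(-1)/5 = -6*0 = 0)
F(H) = H (F(H) = H + H*0 = H + 0 = H)
F(142)/z(97) + 12546/(-28 + 66*(-45)) = 142/(-102) + 12546/(-28 + 66*(-45)) = 142*(-1/102) + 12546/(-28 - 2970) = -71/51 + 12546/(-2998) = -71/51 + 12546*(-1/2998) = -71/51 - 6273/1499 = -426352/76449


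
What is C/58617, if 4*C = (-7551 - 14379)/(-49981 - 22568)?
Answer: 3655/2835069822 ≈ 1.2892e-6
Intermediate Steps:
C = 3655/48366 (C = ((-7551 - 14379)/(-49981 - 22568))/4 = (-21930/(-72549))/4 = (-21930*(-1/72549))/4 = (1/4)*(7310/24183) = 3655/48366 ≈ 0.075570)
C/58617 = (3655/48366)/58617 = (3655/48366)*(1/58617) = 3655/2835069822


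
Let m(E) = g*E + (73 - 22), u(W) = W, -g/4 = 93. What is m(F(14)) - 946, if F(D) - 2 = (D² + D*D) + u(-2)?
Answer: -146719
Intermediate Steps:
g = -372 (g = -4*93 = -372)
F(D) = 2*D² (F(D) = 2 + ((D² + D*D) - 2) = 2 + ((D² + D²) - 2) = 2 + (2*D² - 2) = 2 + (-2 + 2*D²) = 2*D²)
m(E) = 51 - 372*E (m(E) = -372*E + (73 - 22) = -372*E + 51 = 51 - 372*E)
m(F(14)) - 946 = (51 - 744*14²) - 946 = (51 - 744*196) - 946 = (51 - 372*392) - 946 = (51 - 145824) - 946 = -145773 - 946 = -146719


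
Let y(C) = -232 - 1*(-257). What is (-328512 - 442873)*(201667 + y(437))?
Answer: -155582183420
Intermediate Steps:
y(C) = 25 (y(C) = -232 + 257 = 25)
(-328512 - 442873)*(201667 + y(437)) = (-328512 - 442873)*(201667 + 25) = -771385*201692 = -155582183420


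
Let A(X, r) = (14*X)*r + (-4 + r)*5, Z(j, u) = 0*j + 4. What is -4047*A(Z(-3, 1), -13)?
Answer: 3290211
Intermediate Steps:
Z(j, u) = 4 (Z(j, u) = 0 + 4 = 4)
A(X, r) = -20 + 5*r + 14*X*r (A(X, r) = 14*X*r + (-20 + 5*r) = -20 + 5*r + 14*X*r)
-4047*A(Z(-3, 1), -13) = -4047*(-20 + 5*(-13) + 14*4*(-13)) = -4047*(-20 - 65 - 728) = -4047*(-813) = 3290211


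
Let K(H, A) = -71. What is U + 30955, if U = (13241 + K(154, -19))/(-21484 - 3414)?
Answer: 385352210/12449 ≈ 30954.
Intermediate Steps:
U = -6585/12449 (U = (13241 - 71)/(-21484 - 3414) = 13170/(-24898) = 13170*(-1/24898) = -6585/12449 ≈ -0.52896)
U + 30955 = -6585/12449 + 30955 = 385352210/12449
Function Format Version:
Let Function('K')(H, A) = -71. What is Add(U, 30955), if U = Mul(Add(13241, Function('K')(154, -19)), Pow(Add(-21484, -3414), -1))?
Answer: Rational(385352210, 12449) ≈ 30954.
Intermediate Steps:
U = Rational(-6585, 12449) (U = Mul(Add(13241, -71), Pow(Add(-21484, -3414), -1)) = Mul(13170, Pow(-24898, -1)) = Mul(13170, Rational(-1, 24898)) = Rational(-6585, 12449) ≈ -0.52896)
Add(U, 30955) = Add(Rational(-6585, 12449), 30955) = Rational(385352210, 12449)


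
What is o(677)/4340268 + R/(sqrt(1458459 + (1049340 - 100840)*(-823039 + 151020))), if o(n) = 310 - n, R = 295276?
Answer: -367/4340268 - 295276*I*sqrt(637408563041)/637408563041 ≈ -8.4557e-5 - 0.36984*I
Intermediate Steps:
o(677)/4340268 + R/(sqrt(1458459 + (1049340 - 100840)*(-823039 + 151020))) = (310 - 1*677)/4340268 + 295276/(sqrt(1458459 + (1049340 - 100840)*(-823039 + 151020))) = (310 - 677)*(1/4340268) + 295276/(sqrt(1458459 + 948500*(-672019))) = -367*1/4340268 + 295276/(sqrt(1458459 - 637410021500)) = -367/4340268 + 295276/(sqrt(-637408563041)) = -367/4340268 + 295276/((I*sqrt(637408563041))) = -367/4340268 + 295276*(-I*sqrt(637408563041)/637408563041) = -367/4340268 - 295276*I*sqrt(637408563041)/637408563041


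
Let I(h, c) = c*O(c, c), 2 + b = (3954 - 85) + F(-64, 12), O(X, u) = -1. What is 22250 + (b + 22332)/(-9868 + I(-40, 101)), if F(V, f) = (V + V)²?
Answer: 221767667/9969 ≈ 22246.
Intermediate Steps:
F(V, f) = 4*V² (F(V, f) = (2*V)² = 4*V²)
b = 20251 (b = -2 + ((3954 - 85) + 4*(-64)²) = -2 + (3869 + 4*4096) = -2 + (3869 + 16384) = -2 + 20253 = 20251)
I(h, c) = -c (I(h, c) = c*(-1) = -c)
22250 + (b + 22332)/(-9868 + I(-40, 101)) = 22250 + (20251 + 22332)/(-9868 - 1*101) = 22250 + 42583/(-9868 - 101) = 22250 + 42583/(-9969) = 22250 + 42583*(-1/9969) = 22250 - 42583/9969 = 221767667/9969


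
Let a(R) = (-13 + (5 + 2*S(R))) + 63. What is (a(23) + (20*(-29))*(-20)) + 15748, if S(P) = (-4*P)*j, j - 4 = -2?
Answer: 27035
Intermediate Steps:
j = 2 (j = 4 - 2 = 2)
S(P) = -8*P (S(P) = -4*P*2 = -8*P)
a(R) = 55 - 16*R (a(R) = (-13 + (5 + 2*(-8*R))) + 63 = (-13 + (5 - 16*R)) + 63 = (-8 - 16*R) + 63 = 55 - 16*R)
(a(23) + (20*(-29))*(-20)) + 15748 = ((55 - 16*23) + (20*(-29))*(-20)) + 15748 = ((55 - 368) - 580*(-20)) + 15748 = (-313 + 11600) + 15748 = 11287 + 15748 = 27035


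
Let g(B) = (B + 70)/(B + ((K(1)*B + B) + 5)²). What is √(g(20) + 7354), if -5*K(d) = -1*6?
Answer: 6*√14781819/269 ≈ 85.756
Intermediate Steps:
K(d) = 6/5 (K(d) = -(-1)*6/5 = -⅕*(-6) = 6/5)
g(B) = (70 + B)/(B + (5 + 11*B/5)²) (g(B) = (B + 70)/(B + ((6*B/5 + B) + 5)²) = (70 + B)/(B + (11*B/5 + 5)²) = (70 + B)/(B + (5 + 11*B/5)²))
√(g(20) + 7354) = √(25*(70 + 20)/((25 + 11*20)² + 25*20) + 7354) = √(25*90/((25 + 220)² + 500) + 7354) = √(25*90/(245² + 500) + 7354) = √(25*90/(60025 + 500) + 7354) = √(25*90/60525 + 7354) = √(25*(1/60525)*90 + 7354) = √(10/269 + 7354) = √(1978236/269) = 6*√14781819/269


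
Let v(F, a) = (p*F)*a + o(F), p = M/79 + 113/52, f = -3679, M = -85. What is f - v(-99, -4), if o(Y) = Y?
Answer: -4122853/1027 ≈ -4014.5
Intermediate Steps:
p = 4507/4108 (p = -85/79 + 113/52 = 4507/4108 ≈ 1.0971)
v(F, a) = F + 4507*F*a/4108 (v(F, a) = (4507*F/4108)*a + F = 4507*F*a/4108 + F = F + 4507*F*a/4108)
f - v(-99, -4) = -3679 - (-99)*(4108 + 4507*(-4))/4108 = -3679 - (-99)*(4108 - 18028)/4108 = -3679 - (-99)*(-13920)/4108 = -3679 - 1*344520/1027 = -3679 - 344520/1027 = -4122853/1027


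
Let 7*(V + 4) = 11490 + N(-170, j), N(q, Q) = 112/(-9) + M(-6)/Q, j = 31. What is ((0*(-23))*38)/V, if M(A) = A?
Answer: 0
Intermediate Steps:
N(q, Q) = -112/9 - 6/Q (N(q, Q) = 112/(-9) - 6/Q = 112*(-⅑) - 6/Q = -112/9 - 6/Q)
V = 3194372/1953 (V = -4 + (11490 + (-112/9 - 6/31))/7 = -4 + (11490 - 3526/279)/7 = -4 + (⅐)*(3202184/279) = -4 + 3202184/1953 = 3194372/1953 ≈ 1635.6)
((0*(-23))*38)/V = ((0*(-23))*38)/(3194372/1953) = (0*38)*(1953/3194372) = 0*(1953/3194372) = 0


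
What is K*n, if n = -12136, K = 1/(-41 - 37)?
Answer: 6068/39 ≈ 155.59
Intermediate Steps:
K = -1/78 (K = 1/(-78) = -1/78 ≈ -0.012821)
K*n = -1/78*(-12136) = 6068/39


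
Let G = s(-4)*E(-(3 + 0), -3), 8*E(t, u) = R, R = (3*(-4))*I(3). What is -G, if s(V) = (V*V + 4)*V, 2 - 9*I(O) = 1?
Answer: -40/3 ≈ -13.333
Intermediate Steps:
I(O) = 1/9 (I(O) = 2/9 - 1/9*1 = 2/9 - 1/9 = 1/9)
s(V) = V*(4 + V**2) (s(V) = (V**2 + 4)*V = (4 + V**2)*V = V*(4 + V**2))
R = -4/3 (R = (3*(-4))*(1/9) = -12*1/9 = -4/3 ≈ -1.3333)
E(t, u) = -1/6 (E(t, u) = (1/8)*(-4/3) = -1/6)
G = 40/3 (G = -4*(4 + (-4)**2)*(-1/6) = -4*(4 + 16)*(-1/6) = -4*20*(-1/6) = -80*(-1/6) = 40/3 ≈ 13.333)
-G = -1*40/3 = -40/3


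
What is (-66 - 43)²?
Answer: 11881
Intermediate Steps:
(-66 - 43)² = (-109)² = 11881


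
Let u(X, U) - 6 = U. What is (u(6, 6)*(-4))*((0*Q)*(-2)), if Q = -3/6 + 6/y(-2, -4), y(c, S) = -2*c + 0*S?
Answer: 0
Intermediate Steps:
y(c, S) = -2*c (y(c, S) = -2*c + 0 = -2*c)
u(X, U) = 6 + U
Q = 1 (Q = -3/6 + 6/((-2*(-2))) = -3*1/6 + 6/4 = -1/2 + 6*(1/4) = -1/2 + 3/2 = 1)
(u(6, 6)*(-4))*((0*Q)*(-2)) = ((6 + 6)*(-4))*((0*1)*(-2)) = (12*(-4))*(0*(-2)) = -48*0 = 0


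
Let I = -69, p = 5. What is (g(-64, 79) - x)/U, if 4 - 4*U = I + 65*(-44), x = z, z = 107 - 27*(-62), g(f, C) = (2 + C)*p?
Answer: -5504/2933 ≈ -1.8766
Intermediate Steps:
g(f, C) = 10 + 5*C (g(f, C) = (2 + C)*5 = 10 + 5*C)
z = 1781 (z = 107 + 1674 = 1781)
x = 1781
U = 2933/4 (U = 1 - (-69 + 65*(-44))/4 = 1 - (-69 - 2860)/4 = 1 - 1/4*(-2929) = 1 + 2929/4 = 2933/4 ≈ 733.25)
(g(-64, 79) - x)/U = ((10 + 5*79) - 1*1781)/(2933/4) = ((10 + 395) - 1781)*(4/2933) = (405 - 1781)*(4/2933) = -1376*4/2933 = -5504/2933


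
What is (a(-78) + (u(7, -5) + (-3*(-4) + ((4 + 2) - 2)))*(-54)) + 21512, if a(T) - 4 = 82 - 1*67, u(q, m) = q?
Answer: 20289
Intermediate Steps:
a(T) = 19 (a(T) = 4 + (82 - 1*67) = 4 + (82 - 67) = 4 + 15 = 19)
(a(-78) + (u(7, -5) + (-3*(-4) + ((4 + 2) - 2)))*(-54)) + 21512 = (19 + (7 + (-3*(-4) + ((4 + 2) - 2)))*(-54)) + 21512 = (19 + (7 + (12 + (6 - 2)))*(-54)) + 21512 = (19 + (7 + (12 + 4))*(-54)) + 21512 = (19 + (7 + 16)*(-54)) + 21512 = (19 + 23*(-54)) + 21512 = (19 - 1242) + 21512 = -1223 + 21512 = 20289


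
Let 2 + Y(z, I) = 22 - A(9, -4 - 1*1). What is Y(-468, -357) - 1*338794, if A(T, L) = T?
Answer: -338783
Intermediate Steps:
Y(z, I) = 11 (Y(z, I) = -2 + (22 - 1*9) = -2 + (22 - 9) = -2 + 13 = 11)
Y(-468, -357) - 1*338794 = 11 - 1*338794 = 11 - 338794 = -338783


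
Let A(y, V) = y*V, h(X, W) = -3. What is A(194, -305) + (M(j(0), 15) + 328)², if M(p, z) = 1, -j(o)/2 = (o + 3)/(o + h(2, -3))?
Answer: 49071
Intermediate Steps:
A(y, V) = V*y
j(o) = -2*(3 + o)/(-3 + o) (j(o) = -2*(o + 3)/(o - 3) = -2*(3 + o)/(-3 + o))
A(194, -305) + (M(j(0), 15) + 328)² = -305*194 + (1 + 328)² = -59170 + 329² = -59170 + 108241 = 49071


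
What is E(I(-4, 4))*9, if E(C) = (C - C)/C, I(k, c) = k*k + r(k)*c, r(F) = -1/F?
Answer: 0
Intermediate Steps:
I(k, c) = k² - c/k (I(k, c) = k*k + (-1/k)*c = k² - c/k)
E(C) = 0 (E(C) = 0/C = 0)
E(I(-4, 4))*9 = 0*9 = 0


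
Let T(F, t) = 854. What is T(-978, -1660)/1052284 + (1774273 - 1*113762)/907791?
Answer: 874052205319/477626972322 ≈ 1.8300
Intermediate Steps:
T(-978, -1660)/1052284 + (1774273 - 1*113762)/907791 = 854/1052284 + (1774273 - 1*113762)/907791 = 854*(1/1052284) + (1774273 - 113762)*(1/907791) = 427/526142 + 1660511*(1/907791) = 427/526142 + 1660511/907791 = 874052205319/477626972322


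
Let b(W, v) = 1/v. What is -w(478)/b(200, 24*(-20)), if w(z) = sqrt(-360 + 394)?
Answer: 480*sqrt(34) ≈ 2798.9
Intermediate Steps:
w(z) = sqrt(34)
-w(478)/b(200, 24*(-20)) = -sqrt(34)/(1/(24*(-20))) = -sqrt(34)/(1/(-480)) = -sqrt(34)/(-1/480) = -sqrt(34)*(-480) = -(-480)*sqrt(34) = 480*sqrt(34)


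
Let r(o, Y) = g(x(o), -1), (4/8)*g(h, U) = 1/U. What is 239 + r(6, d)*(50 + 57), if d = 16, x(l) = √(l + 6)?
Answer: 25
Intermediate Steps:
x(l) = √(6 + l)
g(h, U) = 2/U
r(o, Y) = -2 (r(o, Y) = 2/(-1) = 2*(-1) = -2)
239 + r(6, d)*(50 + 57) = 239 - 2*(50 + 57) = 239 - 2*107 = 239 - 214 = 25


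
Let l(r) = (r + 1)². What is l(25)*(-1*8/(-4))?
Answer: 1352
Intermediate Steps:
l(r) = (1 + r)²
l(25)*(-1*8/(-4)) = (1 + 25)²*(-1*8/(-4)) = 26²*(-8*(-¼)) = 676*2 = 1352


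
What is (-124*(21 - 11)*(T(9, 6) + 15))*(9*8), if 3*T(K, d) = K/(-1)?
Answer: -1071360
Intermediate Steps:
T(K, d) = -K/3 (T(K, d) = (K/(-1))/3 = (K*(-1))/3 = (-K)/3 = -K/3)
(-124*(21 - 11)*(T(9, 6) + 15))*(9*8) = (-124*(21 - 11)*(-⅓*9 + 15))*(9*8) = -1240*(-3 + 15)*72 = -1240*12*72 = -124*120*72 = -14880*72 = -1071360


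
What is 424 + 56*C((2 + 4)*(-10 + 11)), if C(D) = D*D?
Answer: 2440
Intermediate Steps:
C(D) = D²
424 + 56*C((2 + 4)*(-10 + 11)) = 424 + 56*((2 + 4)*(-10 + 11))² = 424 + 56*(6*1)² = 424 + 56*6² = 424 + 56*36 = 424 + 2016 = 2440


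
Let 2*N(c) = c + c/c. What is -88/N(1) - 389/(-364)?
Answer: -31643/364 ≈ -86.931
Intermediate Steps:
N(c) = 1/2 + c/2 (N(c) = (c + c/c)/2 = (c + 1)/2 = (1 + c)/2 = 1/2 + c/2)
-88/N(1) - 389/(-364) = -88/(1/2 + (1/2)*1) - 389/(-364) = -88/(1/2 + 1/2) - 389*(-1/364) = -88/1 + 389/364 = -88*1 + 389/364 = -88 + 389/364 = -31643/364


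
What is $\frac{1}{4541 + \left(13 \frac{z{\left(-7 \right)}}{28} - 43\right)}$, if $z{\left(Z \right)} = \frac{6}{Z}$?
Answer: $\frac{98}{440765} \approx 0.00022234$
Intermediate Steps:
$\frac{1}{4541 + \left(13 \frac{z{\left(-7 \right)}}{28} - 43\right)} = \frac{1}{4541 - \left(43 - 13 \frac{6 \frac{1}{-7}}{28}\right)} = \frac{1}{4541 - \left(43 - 13 \cdot 6 \left(- \frac{1}{7}\right) \frac{1}{28}\right)} = \frac{1}{4541 - \left(43 - 13 \left(\left(- \frac{6}{7}\right) \frac{1}{28}\right)\right)} = \frac{1}{4541 + \left(13 \left(- \frac{3}{98}\right) - 43\right)} = \frac{1}{4541 - \frac{4253}{98}} = \frac{1}{\frac{440765}{98}} = \frac{98}{440765}$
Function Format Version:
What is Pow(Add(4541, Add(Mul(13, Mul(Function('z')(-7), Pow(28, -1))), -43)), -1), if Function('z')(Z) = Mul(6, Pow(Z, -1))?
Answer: Rational(98, 440765) ≈ 0.00022234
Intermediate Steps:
Pow(Add(4541, Add(Mul(13, Mul(Function('z')(-7), Pow(28, -1))), -43)), -1) = Pow(Add(4541, Add(Mul(13, Mul(Mul(6, Pow(-7, -1)), Pow(28, -1))), -43)), -1) = Pow(Add(4541, Add(Mul(13, Mul(Mul(6, Rational(-1, 7)), Rational(1, 28))), -43)), -1) = Pow(Add(4541, Add(Mul(13, Mul(Rational(-6, 7), Rational(1, 28))), -43)), -1) = Pow(Add(4541, Add(Mul(13, Rational(-3, 98)), -43)), -1) = Pow(Add(4541, Add(Rational(-39, 98), -43)), -1) = Pow(Add(4541, Rational(-4253, 98)), -1) = Pow(Rational(440765, 98), -1) = Rational(98, 440765)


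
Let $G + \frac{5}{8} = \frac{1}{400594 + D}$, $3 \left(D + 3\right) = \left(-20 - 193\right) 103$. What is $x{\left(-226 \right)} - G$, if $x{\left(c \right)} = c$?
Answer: $- \frac{354540121}{1573112} \approx -225.38$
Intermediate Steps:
$D = -7316$ ($D = -3 + \frac{\left(-20 - 193\right) 103}{3} = -3 + \frac{\left(-213\right) 103}{3} = -3 + \frac{1}{3} \left(-21939\right) = -3 - 7313 = -7316$)
$G = - \frac{983191}{1573112}$ ($G = - \frac{5}{8} + \frac{1}{400594 - 7316} = - \frac{5}{8} + \frac{1}{393278} = - \frac{983191}{1573112} \approx -0.625$)
$x{\left(-226 \right)} - G = -226 - - \frac{983191}{1573112} = -226 + \frac{983191}{1573112} = - \frac{354540121}{1573112}$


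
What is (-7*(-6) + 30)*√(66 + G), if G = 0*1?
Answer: 72*√66 ≈ 584.93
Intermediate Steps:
G = 0
(-7*(-6) + 30)*√(66 + G) = (-7*(-6) + 30)*√(66 + 0) = (42 + 30)*√66 = 72*√66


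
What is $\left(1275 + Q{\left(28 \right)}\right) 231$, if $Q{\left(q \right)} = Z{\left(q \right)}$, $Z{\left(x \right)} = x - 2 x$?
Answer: $288057$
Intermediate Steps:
$Z{\left(x \right)} = - x$
$Q{\left(q \right)} = - q$
$\left(1275 + Q{\left(28 \right)}\right) 231 = \left(1275 - 28\right) 231 = 1247 \cdot 231 = 288057$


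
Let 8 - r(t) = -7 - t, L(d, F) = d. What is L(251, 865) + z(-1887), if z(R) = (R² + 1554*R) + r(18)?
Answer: 628655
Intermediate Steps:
r(t) = 15 + t (r(t) = 8 - (-7 - t) = 8 + (7 + t) = 15 + t)
z(R) = 33 + R² + 1554*R (z(R) = (R² + 1554*R) + (15 + 18) = (R² + 1554*R) + 33 = 33 + R² + 1554*R)
L(251, 865) + z(-1887) = 251 + (33 + (-1887)² + 1554*(-1887)) = 251 + (33 + 3560769 - 2932398) = 251 + 628404 = 628655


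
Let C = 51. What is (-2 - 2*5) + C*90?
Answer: 4578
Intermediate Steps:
(-2 - 2*5) + C*90 = (-2 - 2*5) + 51*90 = (-2 - 10) + 4590 = -12 + 4590 = 4578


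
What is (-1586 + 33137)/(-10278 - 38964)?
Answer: -10517/16414 ≈ -0.64073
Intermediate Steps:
(-1586 + 33137)/(-10278 - 38964) = 31551/(-49242) = 31551*(-1/49242) = -10517/16414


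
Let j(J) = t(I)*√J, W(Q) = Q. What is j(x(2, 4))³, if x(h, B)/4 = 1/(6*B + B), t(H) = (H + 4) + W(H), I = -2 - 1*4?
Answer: -512*√7/49 ≈ -27.645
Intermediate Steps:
I = -6 (I = -2 - 4 = -6)
t(H) = 4 + 2*H (t(H) = (H + 4) + H = (4 + H) + H = 4 + 2*H)
x(h, B) = 4/(7*B) (x(h, B) = 4/(6*B + B) = 4/((7*B)) = 4*(1/(7*B)) = 4/(7*B))
j(J) = -8*√J (j(J) = (4 + 2*(-6))*√J = (4 - 12)*√J = -8*√J)
j(x(2, 4))³ = (-8*√7/7)³ = -512*√7/49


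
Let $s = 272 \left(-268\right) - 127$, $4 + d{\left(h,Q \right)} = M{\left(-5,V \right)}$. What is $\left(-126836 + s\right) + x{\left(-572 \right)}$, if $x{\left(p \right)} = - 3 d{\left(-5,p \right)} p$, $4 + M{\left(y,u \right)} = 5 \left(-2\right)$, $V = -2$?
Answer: $-230747$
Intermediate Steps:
$M{\left(y,u \right)} = -14$ ($M{\left(y,u \right)} = -4 + 5 \left(-2\right) = -4 - 10 = -14$)
$d{\left(h,Q \right)} = -18$ ($d{\left(h,Q \right)} = -4 - 14 = -18$)
$s = -73023$ ($s = -72896 - 127 = -73023$)
$x{\left(p \right)} = 54 p$ ($x{\left(p \right)} = \left(-3\right) \left(-18\right) p = 54 p$)
$\left(-126836 + s\right) + x{\left(-572 \right)} = \left(-126836 - 73023\right) + 54 \left(-572\right) = -199859 - 30888 = -230747$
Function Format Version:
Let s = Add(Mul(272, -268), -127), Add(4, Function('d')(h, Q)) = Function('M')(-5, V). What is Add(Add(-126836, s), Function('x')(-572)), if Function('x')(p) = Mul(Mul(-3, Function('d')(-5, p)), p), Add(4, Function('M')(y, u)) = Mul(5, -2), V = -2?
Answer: -230747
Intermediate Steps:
Function('M')(y, u) = -14 (Function('M')(y, u) = Add(-4, Mul(5, -2)) = Add(-4, -10) = -14)
Function('d')(h, Q) = -18 (Function('d')(h, Q) = Add(-4, -14) = -18)
s = -73023 (s = Add(-72896, -127) = -73023)
Function('x')(p) = Mul(54, p) (Function('x')(p) = Mul(Mul(-3, -18), p) = Mul(54, p))
Add(Add(-126836, s), Function('x')(-572)) = Add(Add(-126836, -73023), Mul(54, -572)) = Add(-199859, -30888) = -230747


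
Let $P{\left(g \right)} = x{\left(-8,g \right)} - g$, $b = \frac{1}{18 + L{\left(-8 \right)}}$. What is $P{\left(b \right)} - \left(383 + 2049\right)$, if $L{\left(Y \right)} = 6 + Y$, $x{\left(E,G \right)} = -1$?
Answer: $- \frac{38929}{16} \approx -2433.1$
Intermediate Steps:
$b = \frac{1}{16}$ ($b = \frac{1}{18 + \left(6 - 8\right)} = \frac{1}{18 - 2} = \frac{1}{16} \approx 0.0625$)
$P{\left(g \right)} = -1 - g$
$P{\left(b \right)} - \left(383 + 2049\right) = \left(-1 - \frac{1}{16}\right) - \left(383 + 2049\right) = \left(-1 - \frac{1}{16}\right) - 2432 = - \frac{17}{16} - 2432 = - \frac{38929}{16}$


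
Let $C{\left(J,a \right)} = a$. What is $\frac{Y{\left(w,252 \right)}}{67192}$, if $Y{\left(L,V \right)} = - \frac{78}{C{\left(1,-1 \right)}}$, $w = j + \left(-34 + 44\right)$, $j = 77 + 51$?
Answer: $\frac{39}{33596} \approx 0.0011609$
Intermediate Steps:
$j = 128$
$w = 138$ ($w = 128 + \left(-34 + 44\right) = 128 + 10 = 138$)
$Y{\left(L,V \right)} = 78$ ($Y{\left(L,V \right)} = - \frac{78}{-1} = \left(-78\right) \left(-1\right) = 78$)
$\frac{Y{\left(w,252 \right)}}{67192} = \frac{78}{67192} = 78 \cdot \frac{1}{67192} = \frac{39}{33596}$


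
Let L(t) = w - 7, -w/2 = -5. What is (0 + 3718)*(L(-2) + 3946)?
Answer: 14682382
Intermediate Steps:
w = 10 (w = -2*(-5) = 10)
L(t) = 3 (L(t) = 10 - 7 = 3)
(0 + 3718)*(L(-2) + 3946) = (0 + 3718)*(3 + 3946) = 3718*3949 = 14682382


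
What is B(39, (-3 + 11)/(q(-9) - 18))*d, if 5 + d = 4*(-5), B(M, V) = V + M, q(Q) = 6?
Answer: -2875/3 ≈ -958.33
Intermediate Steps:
B(M, V) = M + V
d = -25 (d = -5 + 4*(-5) = -5 - 20 = -25)
B(39, (-3 + 11)/(q(-9) - 18))*d = (39 + (-3 + 11)/(6 - 18))*(-25) = (39 + 8/(-12))*(-25) = (39 + 8*(-1/12))*(-25) = (39 - ⅔)*(-25) = (115/3)*(-25) = -2875/3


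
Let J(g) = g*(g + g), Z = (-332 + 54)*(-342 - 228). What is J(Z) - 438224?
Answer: 50218704976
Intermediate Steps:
Z = 158460 (Z = -278*(-570) = 158460)
J(g) = 2*g**2 (J(g) = g*(2*g) = 2*g**2)
J(Z) - 438224 = 2*158460**2 - 438224 = 2*25109571600 - 438224 = 50219143200 - 438224 = 50218704976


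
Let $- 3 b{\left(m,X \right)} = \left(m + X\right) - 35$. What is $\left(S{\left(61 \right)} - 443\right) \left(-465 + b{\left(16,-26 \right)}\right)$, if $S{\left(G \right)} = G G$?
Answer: $-1475100$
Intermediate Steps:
$S{\left(G \right)} = G^{2}$
$b{\left(m,X \right)} = \frac{35}{3} - \frac{X}{3} - \frac{m}{3}$ ($b{\left(m,X \right)} = - \frac{\left(m + X\right) - 35}{3} = - \frac{\left(X + m\right) - 35}{3} = - \frac{-35 + X + m}{3} = \frac{35}{3} - \frac{X}{3} - \frac{m}{3}$)
$\left(S{\left(61 \right)} - 443\right) \left(-465 + b{\left(16,-26 \right)}\right) = \left(61^{2} - 443\right) \left(-465 - -15\right) = \left(3721 - 443\right) \left(-465 + \left(\frac{35}{3} + \frac{26}{3} - \frac{16}{3}\right)\right) = 3278 \left(-465 + 15\right) = 3278 \left(-450\right) = -1475100$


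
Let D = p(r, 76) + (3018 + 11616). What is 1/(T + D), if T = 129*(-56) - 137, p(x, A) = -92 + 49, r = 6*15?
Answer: 1/7230 ≈ 0.00013831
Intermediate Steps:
r = 90
p(x, A) = -43
D = 14591 (D = -43 + (3018 + 11616) = -43 + 14634 = 14591)
T = -7361 (T = -7224 - 137 = -7361)
1/(T + D) = 1/(-7361 + 14591) = 1/7230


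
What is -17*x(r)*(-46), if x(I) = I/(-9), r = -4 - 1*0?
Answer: 3128/9 ≈ 347.56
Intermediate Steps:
r = -4 (r = -4 + 0 = -4)
x(I) = -I/9 (x(I) = I*(-⅑) = -I/9)
-17*x(r)*(-46) = -(-17)*(-4)/9*(-46) = -17*4/9*(-46) = -68/9*(-46) = 3128/9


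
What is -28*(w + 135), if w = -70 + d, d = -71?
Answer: 168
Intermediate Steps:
w = -141 (w = -70 - 71 = -141)
-28*(w + 135) = -28*(-141 + 135) = -28*(-6) = 168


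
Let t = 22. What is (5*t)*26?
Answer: 2860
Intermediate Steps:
(5*t)*26 = (5*22)*26 = 110*26 = 2860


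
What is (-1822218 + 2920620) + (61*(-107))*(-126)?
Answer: 1920804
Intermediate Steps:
(-1822218 + 2920620) + (61*(-107))*(-126) = 1098402 - 6527*(-126) = 1098402 + 822402 = 1920804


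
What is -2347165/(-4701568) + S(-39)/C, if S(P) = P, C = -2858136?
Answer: 279529172733/559905031552 ≈ 0.49924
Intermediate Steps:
-2347165/(-4701568) + S(-39)/C = -2347165/(-4701568) - 39/(-2858136) = -2347165*(-1/4701568) - 39*(-1/2858136) = 2347165/4701568 + 13/952712 = 279529172733/559905031552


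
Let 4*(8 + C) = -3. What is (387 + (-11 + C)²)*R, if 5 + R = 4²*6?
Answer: 1131403/16 ≈ 70713.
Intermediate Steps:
R = 91 (R = -5 + 4²*6 = -5 + 16*6 = -5 + 96 = 91)
C = -35/4 (C = -8 + (¼)*(-3) = -8 - ¾ = -35/4 ≈ -8.7500)
(387 + (-11 + C)²)*R = (387 + (-11 - 35/4)²)*91 = (387 + (-79/4)²)*91 = (387 + 6241/16)*91 = (12433/16)*91 = 1131403/16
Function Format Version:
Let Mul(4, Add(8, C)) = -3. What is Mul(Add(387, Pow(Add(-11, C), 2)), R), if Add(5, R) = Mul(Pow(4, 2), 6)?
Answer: Rational(1131403, 16) ≈ 70713.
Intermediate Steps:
R = 91 (R = Add(-5, Mul(Pow(4, 2), 6)) = Add(-5, Mul(16, 6)) = Add(-5, 96) = 91)
C = Rational(-35, 4) (C = Add(-8, Mul(Rational(1, 4), -3)) = Add(-8, Rational(-3, 4)) = Rational(-35, 4) ≈ -8.7500)
Mul(Add(387, Pow(Add(-11, C), 2)), R) = Mul(Add(387, Pow(Add(-11, Rational(-35, 4)), 2)), 91) = Mul(Add(387, Pow(Rational(-79, 4), 2)), 91) = Mul(Add(387, Rational(6241, 16)), 91) = Mul(Rational(12433, 16), 91) = Rational(1131403, 16)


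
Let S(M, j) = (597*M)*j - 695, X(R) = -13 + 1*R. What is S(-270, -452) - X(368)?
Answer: 72856830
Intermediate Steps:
X(R) = -13 + R
S(M, j) = -695 + 597*M*j (S(M, j) = 597*M*j - 695 = -695 + 597*M*j)
S(-270, -452) - X(368) = (-695 + 597*(-270)*(-452)) - (-13 + 368) = (-695 + 72857880) - 1*355 = 72857185 - 355 = 72856830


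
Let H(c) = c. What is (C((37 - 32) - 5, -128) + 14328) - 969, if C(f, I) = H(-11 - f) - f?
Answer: 13348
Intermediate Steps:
C(f, I) = -11 - 2*f (C(f, I) = (-11 - f) - f = -11 - 2*f)
(C((37 - 32) - 5, -128) + 14328) - 969 = ((-11 - 2*((37 - 32) - 5)) + 14328) - 969 = ((-11 - 2*(5 - 5)) + 14328) - 969 = ((-11 - 2*0) + 14328) - 969 = ((-11 + 0) + 14328) - 969 = (-11 + 14328) - 969 = 14317 - 969 = 13348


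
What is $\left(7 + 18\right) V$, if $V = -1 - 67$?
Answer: $-1700$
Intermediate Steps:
$V = -68$ ($V = -1 - 67 = -68$)
$\left(7 + 18\right) V = \left(7 + 18\right) \left(-68\right) = 25 \left(-68\right) = -1700$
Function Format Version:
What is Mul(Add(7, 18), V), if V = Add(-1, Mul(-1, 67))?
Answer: -1700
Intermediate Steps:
V = -68 (V = Add(-1, -67) = -68)
Mul(Add(7, 18), V) = Mul(Add(7, 18), -68) = Mul(25, -68) = -1700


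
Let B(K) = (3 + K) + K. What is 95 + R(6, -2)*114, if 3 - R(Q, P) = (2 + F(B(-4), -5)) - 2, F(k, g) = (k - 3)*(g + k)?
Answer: -8683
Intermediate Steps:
B(K) = 3 + 2*K
F(k, g) = (-3 + k)*(g + k)
R(Q, P) = -77 (R(Q, P) = 3 - ((2 + ((3 + 2*(-4))**2 - 3*(-5) - 3*(3 + 2*(-4)) - 5*(3 + 2*(-4)))) - 2) = 3 - ((2 + ((3 - 8)**2 + 15 - 3*(3 - 8) - 5*(3 - 8))) - 2) = 3 - ((2 + ((-5)**2 + 15 - 3*(-5) - 5*(-5))) - 2) = 3 - ((2 + (25 + 15 + 15 + 25)) - 2) = 3 - ((2 + 80) - 2) = 3 - (82 - 2) = 3 - 1*80 = 3 - 80 = -77)
95 + R(6, -2)*114 = 95 - 77*114 = 95 - 8778 = -8683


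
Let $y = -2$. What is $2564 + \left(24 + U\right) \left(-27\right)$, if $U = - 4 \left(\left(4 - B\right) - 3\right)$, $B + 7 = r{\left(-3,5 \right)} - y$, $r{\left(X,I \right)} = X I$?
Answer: $4184$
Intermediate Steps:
$r{\left(X,I \right)} = I X$
$B = -20$ ($B = -7 + \left(5 \left(-3\right) - -2\right) = -7 + \left(-15 + 2\right) = -7 - 13 = -20$)
$U = -84$ ($U = - 4 \left(\left(4 - -20\right) - 3\right) = - 4 \left(\left(4 + 20\right) - 3\right) = - 4 \left(24 - 3\right) = \left(-4\right) 21 = -84$)
$2564 + \left(24 + U\right) \left(-27\right) = 2564 + \left(24 - 84\right) \left(-27\right) = 2564 - -1620 = 2564 + 1620 = 4184$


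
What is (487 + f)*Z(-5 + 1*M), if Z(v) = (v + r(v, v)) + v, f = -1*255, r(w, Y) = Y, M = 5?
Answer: 0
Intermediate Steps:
f = -255
Z(v) = 3*v (Z(v) = (v + v) + v = 2*v + v = 3*v)
(487 + f)*Z(-5 + 1*M) = (487 - 255)*(3*(-5 + 1*5)) = 232*(3*(-5 + 5)) = 232*(3*0) = 232*0 = 0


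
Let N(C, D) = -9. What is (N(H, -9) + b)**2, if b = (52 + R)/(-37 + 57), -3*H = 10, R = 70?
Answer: 841/100 ≈ 8.4100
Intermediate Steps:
H = -10/3 (H = -1/3*10 = -10/3 ≈ -3.3333)
b = 61/10 (b = (52 + 70)/(-37 + 57) = 122/20 = 122*(1/20) = 61/10 ≈ 6.1000)
(N(H, -9) + b)**2 = (-9 + 61/10)**2 = (-29/10)**2 = 841/100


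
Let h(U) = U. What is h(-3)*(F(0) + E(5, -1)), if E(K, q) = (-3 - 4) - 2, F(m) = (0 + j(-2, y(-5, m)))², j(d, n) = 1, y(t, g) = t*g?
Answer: 24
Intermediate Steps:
y(t, g) = g*t
F(m) = 1 (F(m) = (0 + 1)² = 1² = 1)
E(K, q) = -9 (E(K, q) = -7 - 2 = -9)
h(-3)*(F(0) + E(5, -1)) = -3*(1 - 9) = -3*(-8) = 24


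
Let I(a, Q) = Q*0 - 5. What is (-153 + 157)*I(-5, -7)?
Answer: -20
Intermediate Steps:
I(a, Q) = -5 (I(a, Q) = 0 - 5 = -5)
(-153 + 157)*I(-5, -7) = (-153 + 157)*(-5) = 4*(-5) = -20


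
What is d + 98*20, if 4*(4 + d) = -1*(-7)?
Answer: 7831/4 ≈ 1957.8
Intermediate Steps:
d = -9/4 (d = -4 + (-1*(-7))/4 = -4 + (1/4)*7 = -4 + 7/4 = -9/4 ≈ -2.2500)
d + 98*20 = -9/4 + 98*20 = -9/4 + 1960 = 7831/4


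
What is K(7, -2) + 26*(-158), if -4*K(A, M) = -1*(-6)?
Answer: -8219/2 ≈ -4109.5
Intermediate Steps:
K(A, M) = -3/2 (K(A, M) = -(-1)*(-6)/4 = -¼*6 = -3/2)
K(7, -2) + 26*(-158) = -3/2 + 26*(-158) = -3/2 - 4108 = -8219/2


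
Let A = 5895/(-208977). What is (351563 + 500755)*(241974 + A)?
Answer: 14366386597090518/69659 ≈ 2.0624e+11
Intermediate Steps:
A = -1965/69659 (A = 5895*(-1/208977) = -1965/69659 ≈ -0.028209)
(351563 + 500755)*(241974 + A) = (351563 + 500755)*(241974 - 1965/69659) = 852318*(16855664901/69659) = 14366386597090518/69659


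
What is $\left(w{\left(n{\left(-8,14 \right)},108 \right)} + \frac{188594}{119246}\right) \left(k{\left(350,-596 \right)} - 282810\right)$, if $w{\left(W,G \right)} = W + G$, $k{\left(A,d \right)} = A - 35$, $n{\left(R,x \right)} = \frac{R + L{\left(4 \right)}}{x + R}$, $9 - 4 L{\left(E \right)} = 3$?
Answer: $- \frac{7309828661045}{238492} \approx -3.065 \cdot 10^{7}$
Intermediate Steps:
$L{\left(E \right)} = \frac{3}{2}$ ($L{\left(E \right)} = \frac{9}{4} - \frac{3}{4} = \frac{3}{2}$)
$n{\left(R,x \right)} = \frac{\frac{3}{2} + R}{R + x}$ ($n{\left(R,x \right)} = \frac{R + \frac{3}{2}}{x + R} = \frac{\frac{3}{2} + R}{R + x}$)
$k{\left(A,d \right)} = -35 + A$ ($k{\left(A,d \right)} = A - 35 = -35 + A$)
$w{\left(W,G \right)} = G + W$
$\left(w{\left(n{\left(-8,14 \right)},108 \right)} + \frac{188594}{119246}\right) \left(k{\left(350,-596 \right)} - 282810\right) = \left(\left(108 + \frac{\frac{3}{2} - 8}{-8 + 14}\right) + \frac{188594}{119246}\right) \left(\left(-35 + 350\right) - 282810\right) = \left(\left(108 + \frac{1}{6} \left(- \frac{13}{2}\right)\right) + 188594 \cdot \frac{1}{119246}\right) \left(315 - 282810\right) = \left(\left(108 + \frac{1}{6} \left(- \frac{13}{2}\right)\right) + \frac{94297}{59623}\right) \left(-282495\right) = \left(\left(108 - \frac{13}{12}\right) + \frac{94297}{59623}\right) \left(-282495\right) = \left(\frac{1283}{12} + \frac{94297}{59623}\right) \left(-282495\right) = \frac{77627873}{715476} \left(-282495\right) = - \frac{7309828661045}{238492}$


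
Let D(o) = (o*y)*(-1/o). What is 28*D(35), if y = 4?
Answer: -112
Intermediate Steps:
D(o) = -4 (D(o) = (o*4)*(-1/o) = (4*o)*(-1/o) = -4)
28*D(35) = 28*(-4) = -112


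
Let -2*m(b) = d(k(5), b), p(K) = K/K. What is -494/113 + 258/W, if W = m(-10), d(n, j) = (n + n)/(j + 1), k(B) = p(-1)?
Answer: 261892/113 ≈ 2317.6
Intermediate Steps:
p(K) = 1
k(B) = 1
d(n, j) = 2*n/(1 + j) (d(n, j) = (2*n)/(1 + j) = 2*n/(1 + j))
m(b) = -1/(1 + b)
W = ⅑ (W = -1/(1 - 10) = -1/(-9) = -1*(-⅑) = ⅑ ≈ 0.11111)
-494/113 + 258/W = -494/113 + 258/(⅑) = -494*1/113 + 258*9 = -494/113 + 2322 = 261892/113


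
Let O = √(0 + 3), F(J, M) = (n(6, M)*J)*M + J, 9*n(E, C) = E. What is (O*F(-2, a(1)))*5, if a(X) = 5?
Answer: -130*√3/3 ≈ -75.056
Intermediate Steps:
n(E, C) = E/9
F(J, M) = J + 2*J*M/3 (F(J, M) = (((⅑)*6)*J)*M + J = (2*J/3)*M + J = 2*J*M/3 + J = J + 2*J*M/3)
O = √3 ≈ 1.7320
(O*F(-2, a(1)))*5 = (√3*((⅓)*(-2)*(3 + 2*5)))*5 = (√3*((⅓)*(-2)*(3 + 10)))*5 = (√3*((⅓)*(-2)*13))*5 = (√3*(-26/3))*5 = -26*√3/3*5 = -130*√3/3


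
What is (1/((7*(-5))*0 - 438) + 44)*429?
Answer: 2755753/146 ≈ 18875.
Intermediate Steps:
(1/((7*(-5))*0 - 438) + 44)*429 = (1/(-35*0 - 438) + 44)*429 = (1/(0 - 438) + 44)*429 = (1/(-438) + 44)*429 = (-1/438 + 44)*429 = (19271/438)*429 = 2755753/146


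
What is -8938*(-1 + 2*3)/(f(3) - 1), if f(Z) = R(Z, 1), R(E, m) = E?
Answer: -22345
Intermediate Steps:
f(Z) = Z
-8938*(-1 + 2*3)/(f(3) - 1) = -8938*(-1 + 2*3)/(3 - 1) = -8938*(-1 + 6)/2 = -8938*5*(½) = -8938*5/2 = -1*22345 = -22345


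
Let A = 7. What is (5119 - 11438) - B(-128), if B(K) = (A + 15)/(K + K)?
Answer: -808821/128 ≈ -6318.9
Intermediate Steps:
B(K) = 11/K (B(K) = (7 + 15)/(K + K) = 22/((2*K)) = 22*(1/(2*K)) = 11/K)
(5119 - 11438) - B(-128) = (5119 - 11438) - 11/(-128) = -6319 - 11*(-1)/128 = -6319 - 1*(-11/128) = -6319 + 11/128 = -808821/128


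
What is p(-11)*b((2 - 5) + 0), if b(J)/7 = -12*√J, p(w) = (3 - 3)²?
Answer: 0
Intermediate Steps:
p(w) = 0 (p(w) = 0² = 0)
b(J) = -84*√J (b(J) = 7*(-12*√J) = -84*√J)
p(-11)*b((2 - 5) + 0) = 0*(-84*√((2 - 5) + 0)) = 0*(-84*√(-3 + 0)) = 0*(-84*I*√3) = 0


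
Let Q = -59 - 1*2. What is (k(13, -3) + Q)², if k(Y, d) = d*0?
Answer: 3721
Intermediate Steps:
Q = -61 (Q = -59 - 2 = -61)
k(Y, d) = 0
(k(13, -3) + Q)² = (0 - 61)² = (-61)² = 3721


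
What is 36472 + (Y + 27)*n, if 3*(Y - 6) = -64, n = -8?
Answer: 109136/3 ≈ 36379.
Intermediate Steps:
Y = -46/3 (Y = 6 + (1/3)*(-64) = 6 - 64/3 = -46/3 ≈ -15.333)
36472 + (Y + 27)*n = 36472 + (-46/3 + 27)*(-8) = 36472 + (35/3)*(-8) = 36472 - 280/3 = 109136/3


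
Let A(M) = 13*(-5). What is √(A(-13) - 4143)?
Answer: 4*I*√263 ≈ 64.869*I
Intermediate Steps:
A(M) = -65
√(A(-13) - 4143) = √(-65 - 4143) = √(-4208) = 4*I*√263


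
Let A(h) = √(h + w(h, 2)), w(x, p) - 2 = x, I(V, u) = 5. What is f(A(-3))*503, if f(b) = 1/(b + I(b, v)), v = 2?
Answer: 2515/29 - 1006*I/29 ≈ 86.724 - 34.69*I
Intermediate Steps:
w(x, p) = 2 + x
A(h) = √(2 + 2*h) (A(h) = √(h + (2 + h)) = √(2 + 2*h))
f(b) = 1/(5 + b) (f(b) = 1/(b + 5) = 1/(5 + b))
f(A(-3))*503 = 503/(5 + √(2 + 2*(-3))) = 503/(5 + √(2 - 6)) = 503/(5 + √(-4)) = 503/(5 + 2*I) = ((5 - 2*I)/29)*503 = 503*(5 - 2*I)/29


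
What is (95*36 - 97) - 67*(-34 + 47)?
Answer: 2452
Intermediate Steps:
(95*36 - 97) - 67*(-34 + 47) = (3420 - 97) - 67*13 = 3323 - 871 = 2452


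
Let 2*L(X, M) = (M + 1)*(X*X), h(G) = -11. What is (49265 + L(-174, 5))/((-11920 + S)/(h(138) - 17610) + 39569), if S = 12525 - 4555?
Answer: 2468578753/697249299 ≈ 3.5405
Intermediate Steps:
S = 7970
L(X, M) = X**2*(1 + M)/2 (L(X, M) = ((M + 1)*(X*X))/2 = ((1 + M)*X**2)/2 = (X**2*(1 + M))/2 = X**2*(1 + M)/2)
(49265 + L(-174, 5))/((-11920 + S)/(h(138) - 17610) + 39569) = (49265 + (1/2)*(-174)**2*(1 + 5))/((-11920 + 7970)/(-11 - 17610) + 39569) = (49265 + (1/2)*30276*6)/(-3950/(-17621) + 39569) = (49265 + 90828)/(-3950*(-1/17621) + 39569) = 140093/(3950/17621 + 39569) = 140093/(697249299/17621) = 140093*(17621/697249299) = 2468578753/697249299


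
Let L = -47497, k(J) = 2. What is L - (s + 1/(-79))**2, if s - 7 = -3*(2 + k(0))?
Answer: -296585593/6241 ≈ -47522.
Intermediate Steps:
s = -5 (s = 7 - 3*(2 + 2) = 7 - 3*4 = 7 - 12 = -5)
L - (s + 1/(-79))**2 = -47497 - (-5 + 1/(-79))**2 = -47497 - (-5 - 1/79)**2 = -47497 - (-396/79)**2 = -47497 - 1*156816/6241 = -47497 - 156816/6241 = -296585593/6241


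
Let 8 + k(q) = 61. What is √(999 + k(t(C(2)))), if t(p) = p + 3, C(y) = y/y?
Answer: 2*√263 ≈ 32.435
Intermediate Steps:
C(y) = 1
t(p) = 3 + p
k(q) = 53 (k(q) = -8 + 61 = 53)
√(999 + k(t(C(2)))) = √(999 + 53) = √1052 = 2*√263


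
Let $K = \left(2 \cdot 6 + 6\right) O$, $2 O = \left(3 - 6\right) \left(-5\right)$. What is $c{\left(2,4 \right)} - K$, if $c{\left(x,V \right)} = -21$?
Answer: $-156$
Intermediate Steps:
$O = \frac{15}{2}$ ($O = \frac{\left(3 - 6\right) \left(-5\right)}{2} = \frac{\left(-3\right) \left(-5\right)}{2} = \frac{1}{2} \cdot 15 = \frac{15}{2} \approx 7.5$)
$K = 135$ ($K = \left(2 \cdot 6 + 6\right) \frac{15}{2} = \left(12 + 6\right) \frac{15}{2} = 18 \cdot \frac{15}{2} = 135$)
$c{\left(2,4 \right)} - K = -21 - 135 = -156$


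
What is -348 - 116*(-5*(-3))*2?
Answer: -3828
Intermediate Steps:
-348 - 116*(-5*(-3))*2 = -348 - 1740*2 = -348 - 116*30 = -348 - 3480 = -3828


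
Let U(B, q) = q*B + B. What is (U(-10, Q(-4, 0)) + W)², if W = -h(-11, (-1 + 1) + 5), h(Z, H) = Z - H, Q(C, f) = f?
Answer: 36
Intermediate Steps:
U(B, q) = B + B*q (U(B, q) = B*q + B = B + B*q)
W = 16 (W = -(-11 - ((-1 + 1) + 5)) = -(-11 - (0 + 5)) = -(-11 - 1*5) = -(-11 - 5) = -1*(-16) = 16)
(U(-10, Q(-4, 0)) + W)² = (-10*(1 + 0) + 16)² = (-10*1 + 16)² = (-10 + 16)² = 6² = 36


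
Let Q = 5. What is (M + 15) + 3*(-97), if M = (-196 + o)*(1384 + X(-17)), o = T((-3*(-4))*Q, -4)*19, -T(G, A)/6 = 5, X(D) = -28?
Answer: -1038972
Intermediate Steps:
T(G, A) = -30 (T(G, A) = -6*5 = -30)
o = -570 (o = -30*19 = -570)
M = -1038696 (M = (-196 - 570)*(1384 - 28) = -766*1356 = -1038696)
(M + 15) + 3*(-97) = (-1038696 + 15) + 3*(-97) = -1038681 - 291 = -1038972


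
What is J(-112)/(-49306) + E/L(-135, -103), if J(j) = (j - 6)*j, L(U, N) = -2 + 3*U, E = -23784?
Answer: 583657496/10033771 ≈ 58.169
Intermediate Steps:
J(j) = j*(-6 + j) (J(j) = (-6 + j)*j = j*(-6 + j))
J(-112)/(-49306) + E/L(-135, -103) = -112*(-6 - 112)/(-49306) - 23784/(-2 + 3*(-135)) = -112*(-118)*(-1/49306) - 23784/(-2 - 405) = 13216*(-1/49306) - 23784/(-407) = -6608/24653 - 23784*(-1/407) = -6608/24653 + 23784/407 = 583657496/10033771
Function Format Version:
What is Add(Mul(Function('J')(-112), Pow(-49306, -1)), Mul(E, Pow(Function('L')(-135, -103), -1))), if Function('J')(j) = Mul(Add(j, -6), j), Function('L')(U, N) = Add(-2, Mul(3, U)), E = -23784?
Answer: Rational(583657496, 10033771) ≈ 58.169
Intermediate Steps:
Function('J')(j) = Mul(j, Add(-6, j)) (Function('J')(j) = Mul(Add(-6, j), j) = Mul(j, Add(-6, j)))
Add(Mul(Function('J')(-112), Pow(-49306, -1)), Mul(E, Pow(Function('L')(-135, -103), -1))) = Add(Mul(Mul(-112, Add(-6, -112)), Pow(-49306, -1)), Mul(-23784, Pow(Add(-2, Mul(3, -135)), -1))) = Add(Mul(Mul(-112, -118), Rational(-1, 49306)), Mul(-23784, Pow(Add(-2, -405), -1))) = Add(Mul(13216, Rational(-1, 49306)), Mul(-23784, Pow(-407, -1))) = Add(Rational(-6608, 24653), Mul(-23784, Rational(-1, 407))) = Add(Rational(-6608, 24653), Rational(23784, 407)) = Rational(583657496, 10033771)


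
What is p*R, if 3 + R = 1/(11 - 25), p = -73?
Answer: 3139/14 ≈ 224.21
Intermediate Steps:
R = -43/14 (R = -3 + 1/(11 - 25) = -3 + 1/(-14) = -3 - 1/14 = -43/14 ≈ -3.0714)
p*R = -73*(-43/14) = 3139/14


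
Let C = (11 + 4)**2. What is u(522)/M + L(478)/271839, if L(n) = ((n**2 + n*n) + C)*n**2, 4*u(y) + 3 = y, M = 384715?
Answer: 160751293810194761/418322163540 ≈ 3.8428e+5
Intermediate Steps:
u(y) = -3/4 + y/4
C = 225 (C = 15**2 = 225)
L(n) = n**2*(225 + 2*n**2) (L(n) = ((n**2 + n*n) + 225)*n**2 = ((n**2 + n**2) + 225)*n**2 = (2*n**2 + 225)*n**2 = (225 + 2*n**2)*n**2 = n**2*(225 + 2*n**2))
u(522)/M + L(478)/271839 = (-3/4 + (1/4)*522)/384715 + (478**2*(225 + 2*478**2))/271839 = (-3/4 + 261/2)*(1/384715) + (228484*(225 + 2*228484))*(1/271839) = (519/4)*(1/384715) + (228484*(225 + 456968))*(1/271839) = 519/1538860 + (228484*457193)*(1/271839) = 519/1538860 + 104461285412*(1/271839) = 519/1538860 + 104461285412/271839 = 160751293810194761/418322163540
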